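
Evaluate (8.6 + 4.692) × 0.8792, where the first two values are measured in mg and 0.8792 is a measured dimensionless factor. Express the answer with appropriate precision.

11.7 mg

8.6 mg + 4.692 mg = 13.292 mg; the sum is limited to 1 decimal place (3 s.f.).
Carrying full precision, 13.292 × 0.8792 = 11.6863264 mg; 0.8792 has 4 s.f., so the result keeps min(3, 4) = 3 s.f.
Rounded to 3 significant figures: 11.7 mg.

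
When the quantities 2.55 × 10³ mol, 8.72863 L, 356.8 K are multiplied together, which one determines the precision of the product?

2.55 × 10³ mol → 3 s.f.; 8.72863 L → 6 s.f.; 356.8 K → 4 s.f.
The fewest is 3 significant figures, from 2.55 × 10³ mol.

2.55 × 10³ mol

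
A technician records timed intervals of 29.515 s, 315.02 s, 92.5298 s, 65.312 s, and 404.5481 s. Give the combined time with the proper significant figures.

9.0692 × 10^2 s

29.515 s + 315.02 s + 92.5298 s + 65.312 s + 404.5481 s = 906.9249 s.
Addition/subtraction keeps the fewest decimal places: 29.515 → 3 decimal places, 315.02 → 2 decimal places, 92.5298 → 4 decimal places, 65.312 → 3 decimal places, 404.5481 → 4 decimal places; limit is 2.
Rounded to 2 decimal places: 9.0692 × 10^2 s.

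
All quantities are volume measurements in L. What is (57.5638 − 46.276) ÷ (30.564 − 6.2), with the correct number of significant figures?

0.463

57.5638 − 46.276 = 11.2878, limited to 3 d.p. → 5 s.f.; 30.564 − 6.2 = 24.364, limited to 1 d.p. → 3 s.f.
Carrying full precision, 11.2878 ÷ 24.364 = 0.46329830898…; keep min(5, 3) = 3 s.f.
Rounded to 3 significant figures: 0.463.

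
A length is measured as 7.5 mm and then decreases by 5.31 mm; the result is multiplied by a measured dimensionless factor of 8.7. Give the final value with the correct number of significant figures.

19 mm

7.5 mm − 5.31 mm = 2.19 mm; the difference is limited to 1 decimal place (2 s.f.).
Carrying full precision, 2.19 × 8.7 = 19.053 mm; 8.7 has 2 s.f., so the result keeps min(2, 2) = 2 s.f.
Rounded to 2 significant figures: 19 mm.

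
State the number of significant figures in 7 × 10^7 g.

1

7 × 10^7: in scientific notation every digit of the coefficient is significant.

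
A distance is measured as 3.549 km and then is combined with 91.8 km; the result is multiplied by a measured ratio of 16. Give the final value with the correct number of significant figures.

3.549 km + 91.8 km = 95.349 km; the sum is limited to 1 decimal place (3 s.f.).
Carrying full precision, 95.349 × 16 = 1525.584 km; 16 has 2 s.f., so the result keeps min(3, 2) = 2 s.f.
Rounded to 2 significant figures: 1.5 × 10^3 km.

1.5 × 10^3 km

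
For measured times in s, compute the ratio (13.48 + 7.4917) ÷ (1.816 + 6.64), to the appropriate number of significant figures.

2.48

13.48 + 7.4917 = 20.9717, limited to 2 d.p. → 4 s.f.; 1.816 + 6.64 = 8.456, limited to 2 d.p. → 3 s.f.
Carrying full precision, 20.9717 ÷ 8.456 = 2.48009697256…; keep min(4, 3) = 3 s.f.
Rounded to 3 significant figures: 2.48.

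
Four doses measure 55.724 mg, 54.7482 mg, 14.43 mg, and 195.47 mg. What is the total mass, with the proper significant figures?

55.724 mg + 54.7482 mg + 14.43 mg + 195.47 mg = 320.3722 mg.
Addition/subtraction keeps the fewest decimal places: 55.724 → 3 decimal places, 54.7482 → 4 decimal places, 14.43 → 2 decimal places, 195.47 → 2 decimal places; limit is 2.
Rounded to 2 decimal places: 320.37 mg.

320.37 mg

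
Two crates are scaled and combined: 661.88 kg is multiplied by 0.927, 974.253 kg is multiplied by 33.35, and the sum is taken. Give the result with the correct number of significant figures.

661.88 × 0.927 = 613.56276 → 614 kg (3 s.f., last digit at the 10^0 place).
974.253 × 33.35 = 32491.33755 → 3.249 × 10⁴ kg (4 s.f., last digit at the 10^1 place).
Sum: 33104.90031 kg; keep the coarser place, 10^1.
Result: 3.310 × 10⁴ kg.

3.310 × 10⁴ kg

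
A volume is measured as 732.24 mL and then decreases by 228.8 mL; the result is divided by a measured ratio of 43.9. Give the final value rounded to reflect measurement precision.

11.5 mL

732.24 mL − 228.8 mL = 503.44 mL; the difference is limited to 1 decimal place (4 s.f.).
Carrying full precision, 503.44 ÷ 43.9 = 11.467881549… mL; 43.9 has 3 s.f., so the result keeps min(4, 3) = 3 s.f.
Rounded to 3 significant figures: 11.5 mL.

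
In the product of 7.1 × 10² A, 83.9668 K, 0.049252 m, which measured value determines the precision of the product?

7.1 × 10² A

7.1 × 10² A → 2 s.f.; 83.9668 K → 6 s.f.; 0.049252 m → 5 s.f.
The fewest is 2 significant figures, from 7.1 × 10² A.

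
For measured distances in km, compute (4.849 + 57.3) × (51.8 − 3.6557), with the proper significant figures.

2.99 × 10³ km²

4.849 + 57.3 = 62.149, limited to 1 d.p. → 3 s.f.; 51.8 − 3.6557 = 48.1443, limited to 1 d.p. → 3 s.f.
Carrying full precision, 62.149 × 48.1443 = 2992.1201007; keep min(3, 3) = 3 s.f.
Rounded to 3 significant figures: 2.99 × 10³ km².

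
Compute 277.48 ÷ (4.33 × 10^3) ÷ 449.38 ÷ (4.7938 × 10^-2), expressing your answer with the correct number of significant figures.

277.48 ÷ (4.33 × 10^3) ÷ 449.38 ÷ (4.7938 × 10^-2) = 0.00297474770746…
Multiplication/division keeps the fewest significant figures: 277.48 → 5 s.f., 4.33 × 10^3 → 3 s.f., 449.38 → 5 s.f., 4.7938 × 10^-2 → 5 s.f.; limit is 3.
Rounded to 3 significant figures: 0.00297.

0.00297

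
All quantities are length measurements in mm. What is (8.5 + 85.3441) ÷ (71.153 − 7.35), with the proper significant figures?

1.47

8.5 + 85.3441 = 93.8441, limited to 1 d.p. → 3 s.f.; 71.153 − 7.35 = 63.803, limited to 2 d.p. → 4 s.f.
Carrying full precision, 93.8441 ÷ 63.803 = 1.47084149648…; keep min(3, 4) = 3 s.f.
Rounded to 3 significant figures: 1.47.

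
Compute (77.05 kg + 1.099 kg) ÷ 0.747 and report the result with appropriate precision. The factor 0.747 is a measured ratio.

1.05 × 10² kg

77.05 kg + 1.099 kg = 78.149 kg; the sum is limited to 2 decimal places (4 s.f.).
Carrying full precision, 78.149 ÷ 0.747 = 104.617135207… kg; 0.747 has 3 s.f., so the result keeps min(4, 3) = 3 s.f.
Rounded to 3 significant figures: 1.05 × 10² kg.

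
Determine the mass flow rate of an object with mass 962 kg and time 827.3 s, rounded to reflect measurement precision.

mass flow rate = 962 kg ÷ 827.3 s = 1.16281880817… kg/s.
962 has 3 significant figures; 827.3 has 4.
Division/multiplication keeps the fewest: 3 significant figures.
Rounded: 1.16 kg/s.

1.16 kg/s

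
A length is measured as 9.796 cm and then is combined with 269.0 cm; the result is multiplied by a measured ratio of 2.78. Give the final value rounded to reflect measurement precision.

9.796 cm + 269.0 cm = 278.796 cm; the sum is limited to 1 decimal place (4 s.f.).
Carrying full precision, 278.796 × 2.78 = 775.05288 cm; 2.78 has 3 s.f., so the result keeps min(4, 3) = 3 s.f.
Rounded to 3 significant figures: 775 cm.

775 cm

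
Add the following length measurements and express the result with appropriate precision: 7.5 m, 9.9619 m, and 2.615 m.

7.5 m + 9.9619 m + 2.615 m = 20.0769 m.
Addition/subtraction keeps the fewest decimal places: 7.5 → 1 decimal place, 9.9619 → 4 decimal places, 2.615 → 3 decimal places; limit is 1.
Rounded to 1 decimal place: 20.1 m.

20.1 m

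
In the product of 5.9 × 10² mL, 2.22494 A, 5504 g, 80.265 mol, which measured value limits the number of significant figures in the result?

5.9 × 10² mL

5.9 × 10² mL → 2 s.f.; 2.22494 A → 6 s.f.; 5504 g → 4 s.f.; 80.265 mol → 5 s.f.
The fewest is 2 significant figures, from 5.9 × 10² mL.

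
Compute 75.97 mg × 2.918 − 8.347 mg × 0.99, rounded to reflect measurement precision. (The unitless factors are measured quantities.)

213.4 mg

75.97 × 2.918 = 221.68046 → 221.7 mg (4 s.f., last digit at the 10^-1 place).
8.347 × 0.99 = 8.26353 → 8.3 mg (2 s.f., last digit at the 10^-1 place).
Difference: 213.41693 mg; keep the coarser place, 10^-1.
Result: 213.4 mg.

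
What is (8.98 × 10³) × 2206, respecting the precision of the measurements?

(8.98 × 10³) × 2206 = 19809880
Multiplication/division keeps the fewest significant figures: 8.98 × 10³ → 3 s.f., 2206 → 4 s.f.; limit is 3.
Rounded to 3 significant figures: 1.98 × 10⁷.

1.98 × 10⁷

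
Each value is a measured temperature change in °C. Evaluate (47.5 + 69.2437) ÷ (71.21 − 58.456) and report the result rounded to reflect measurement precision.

9.153

47.5 + 69.2437 = 116.7437, limited to 1 d.p. → 4 s.f.; 71.21 − 58.456 = 12.754, limited to 2 d.p. → 4 s.f.
Carrying full precision, 116.7437 ÷ 12.754 = 9.15349694214…; keep min(4, 4) = 4 s.f.
Rounded to 4 significant figures: 9.153.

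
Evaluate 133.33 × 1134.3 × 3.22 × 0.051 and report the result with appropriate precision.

2.5 × 10⁴

133.33 × 1134.3 × 3.22 × 0.051 = 24836.0118842…
Multiplication/division keeps the fewest significant figures: 133.33 → 5 s.f., 1134.3 → 5 s.f., 3.22 → 3 s.f., 0.051 → 2 s.f.; limit is 2.
Rounded to 2 significant figures: 2.5 × 10⁴.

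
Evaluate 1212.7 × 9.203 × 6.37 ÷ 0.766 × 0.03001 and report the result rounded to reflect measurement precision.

2.79 × 10³

1212.7 × 9.203 × 6.37 ÷ 0.766 × 0.03001 = 2785.2196963…
Multiplication/division keeps the fewest significant figures: 1212.7 → 5 s.f., 9.203 → 4 s.f., 6.37 → 3 s.f., 0.766 → 3 s.f., 0.03001 → 4 s.f.; limit is 3.
Rounded to 3 significant figures: 2.79 × 10³.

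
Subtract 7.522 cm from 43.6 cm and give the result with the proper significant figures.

43.6 cm − 7.522 cm = 36.078 cm.
Addition/subtraction keeps the fewest decimal places: 43.6 → 1 decimal place, 7.522 → 3 decimal places; limit is 1.
Rounded to 1 decimal place: 36.1 cm.

36.1 cm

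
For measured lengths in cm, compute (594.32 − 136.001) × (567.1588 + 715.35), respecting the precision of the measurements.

5.8780 × 10⁵ cm²

594.32 − 136.001 = 458.319, limited to 2 d.p. → 5 s.f.; 567.1588 + 715.35 = 1282.5088, limited to 2 d.p. → 6 s.f.
Carrying full precision, 458.319 × 1282.5088 = 587798.150707…; keep min(5, 6) = 5 s.f.
Rounded to 5 significant figures: 5.8780 × 10⁵ cm².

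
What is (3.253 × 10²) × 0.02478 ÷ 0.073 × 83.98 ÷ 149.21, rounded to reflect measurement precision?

(3.253 × 10²) × 0.02478 ÷ 0.073 × 83.98 ÷ 149.21 = 62.1499015656…
Multiplication/division keeps the fewest significant figures: 3.253 × 10² → 4 s.f., 0.02478 → 4 s.f., 0.073 → 2 s.f., 83.98 → 4 s.f., 149.21 → 5 s.f.; limit is 2.
Rounded to 2 significant figures: 62.

62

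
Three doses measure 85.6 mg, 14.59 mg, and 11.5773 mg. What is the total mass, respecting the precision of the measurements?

111.8 mg

85.6 mg + 14.59 mg + 11.5773 mg = 111.7673 mg.
Addition/subtraction keeps the fewest decimal places: 85.6 → 1 decimal place, 14.59 → 2 decimal places, 11.5773 → 4 decimal places; limit is 1.
Rounded to 1 decimal place: 111.8 mg.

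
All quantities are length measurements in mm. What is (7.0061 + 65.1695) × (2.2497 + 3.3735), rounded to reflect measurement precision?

7.0061 + 65.1695 = 72.1756, limited to 4 d.p. → 6 s.f.; 2.2497 + 3.3735 = 5.6232, limited to 4 d.p. → 5 s.f.
Carrying full precision, 72.1756 × 5.6232 = 405.85783392; keep min(6, 5) = 5 s.f.
Rounded to 5 significant figures: 405.86 mm².

405.86 mm²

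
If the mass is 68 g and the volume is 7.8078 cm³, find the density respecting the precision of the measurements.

density = 68 g ÷ 7.8078 cm³ = 8.70923947847… g/cm³.
68 has 2 significant figures; 7.8078 has 5.
Division/multiplication keeps the fewest: 2 significant figures.
Rounded: 8.7 g/cm³.

8.7 g/cm³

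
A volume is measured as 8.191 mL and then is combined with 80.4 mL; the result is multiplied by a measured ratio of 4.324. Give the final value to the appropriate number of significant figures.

3.83 × 10² mL

8.191 mL + 80.4 mL = 88.591 mL; the sum is limited to 1 decimal place (3 s.f.).
Carrying full precision, 88.591 × 4.324 = 383.067484 mL; 4.324 has 4 s.f., so the result keeps min(3, 4) = 3 s.f.
Rounded to 3 significant figures: 3.83 × 10² mL.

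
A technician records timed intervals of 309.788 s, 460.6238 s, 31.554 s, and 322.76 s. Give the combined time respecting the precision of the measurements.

1.12473 × 10^3 s

309.788 s + 460.6238 s + 31.554 s + 322.76 s = 1124.7258 s.
Addition/subtraction keeps the fewest decimal places: 309.788 → 3 decimal places, 460.6238 → 4 decimal places, 31.554 → 3 decimal places, 322.76 → 2 decimal places; limit is 2.
Rounded to 2 decimal places: 1.12473 × 10^3 s.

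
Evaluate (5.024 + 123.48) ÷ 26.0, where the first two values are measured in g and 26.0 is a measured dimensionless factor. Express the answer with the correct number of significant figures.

5.024 g + 123.48 g = 128.504 g; the sum is limited to 2 decimal places (5 s.f.).
Carrying full precision, 128.504 ÷ 26.0 = 4.94246153846… g; 26.0 has 3 s.f., so the result keeps min(5, 3) = 3 s.f.
Rounded to 3 significant figures: 4.94 g.

4.94 g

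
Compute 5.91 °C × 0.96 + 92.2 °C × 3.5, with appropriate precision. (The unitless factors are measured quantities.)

5.91 × 0.96 = 5.6736 → 5.7 °C (2 s.f., last digit at the 10^-1 place).
92.2 × 3.5 = 322.7 → 3.2 × 10^2 °C (2 s.f., last digit at the 10^1 place).
Sum: 328.3736 °C; keep the coarser place, 10^1.
Result: 3.3 × 10^2 °C.

3.3 × 10^2 °C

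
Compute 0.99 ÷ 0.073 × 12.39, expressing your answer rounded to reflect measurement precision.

0.99 ÷ 0.073 × 12.39 = 168.028767123…
Multiplication/division keeps the fewest significant figures: 0.99 → 2 s.f., 0.073 → 2 s.f., 12.39 → 4 s.f.; limit is 2.
Rounded to 2 significant figures: 1.7 × 10^2.

1.7 × 10^2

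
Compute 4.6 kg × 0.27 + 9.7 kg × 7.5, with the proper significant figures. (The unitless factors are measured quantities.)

74 kg

4.6 × 0.27 = 1.242 → 1.2 kg (2 s.f., last digit at the 10^-1 place).
9.7 × 7.5 = 72.75 → 73 kg (2 s.f., last digit at the 10^0 place).
Sum: 73.992 kg; keep the coarser place, 10^0.
Result: 74 kg.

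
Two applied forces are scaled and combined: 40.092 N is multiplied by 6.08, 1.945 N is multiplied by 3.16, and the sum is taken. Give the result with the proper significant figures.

250. N

40.092 × 6.08 = 243.75936 → 244 N (3 s.f., last digit at the 10^0 place).
1.945 × 3.16 = 6.1462 → 6.15 N (3 s.f., last digit at the 10^-2 place).
Sum: 249.90556 N; keep the coarser place, 10^0.
Result: 250. N.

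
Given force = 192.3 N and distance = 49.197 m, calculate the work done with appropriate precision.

9461 J

work done = 192.3 N × 49.197 m = 9460.5831 J.
192.3 has 4 significant figures; 49.197 has 5.
Division/multiplication keeps the fewest: 4 significant figures.
Rounded: 9461 J.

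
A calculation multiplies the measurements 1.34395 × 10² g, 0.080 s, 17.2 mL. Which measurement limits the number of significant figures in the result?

1.34395 × 10² g → 6 s.f.; 0.080 s → 2 s.f.; 17.2 mL → 3 s.f.
The fewest is 2 significant figures, from 0.080 s.

0.080 s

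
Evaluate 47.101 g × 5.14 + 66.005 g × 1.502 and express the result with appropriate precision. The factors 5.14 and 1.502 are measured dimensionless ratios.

3.41 × 10^2 g

47.101 × 5.14 = 242.09914 → 242 g (3 s.f., last digit at the 10^0 place).
66.005 × 1.502 = 99.13951 → 99.14 g (4 s.f., last digit at the 10^-2 place).
Sum: 341.23865 g; keep the coarser place, 10^0.
Result: 3.41 × 10^2 g.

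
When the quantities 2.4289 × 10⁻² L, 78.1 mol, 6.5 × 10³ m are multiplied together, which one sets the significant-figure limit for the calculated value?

6.5 × 10³ m

2.4289 × 10⁻² L → 5 s.f.; 78.1 mol → 3 s.f.; 6.5 × 10³ m → 2 s.f.
The fewest is 2 significant figures, from 6.5 × 10³ m.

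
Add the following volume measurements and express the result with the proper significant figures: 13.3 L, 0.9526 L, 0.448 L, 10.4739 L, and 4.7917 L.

13.3 L + 0.9526 L + 0.448 L + 10.4739 L + 4.7917 L = 29.9662 L.
Addition/subtraction keeps the fewest decimal places: 13.3 → 1 decimal place, 0.9526 → 4 decimal places, 0.448 → 3 decimal places, 10.4739 → 4 decimal places, 4.7917 → 4 decimal places; limit is 1.
Rounded to 1 decimal place: 30.0 L.

30.0 L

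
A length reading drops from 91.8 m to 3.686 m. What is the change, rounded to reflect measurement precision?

88.1 m

91.8 m − 3.686 m = 88.114 m.
Addition/subtraction keeps the fewest decimal places: 91.8 → 1 decimal place, 3.686 → 3 decimal places; limit is 1.
Rounded to 1 decimal place: 88.1 m.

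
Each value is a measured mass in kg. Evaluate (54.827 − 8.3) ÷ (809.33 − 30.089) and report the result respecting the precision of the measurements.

0.0597

54.827 − 8.3 = 46.527, limited to 1 d.p. → 3 s.f.; 809.33 − 30.089 = 779.241, limited to 2 d.p. → 5 s.f.
Carrying full precision, 46.527 ÷ 779.241 = 0.0597081005748…; keep min(3, 5) = 3 s.f.
Rounded to 3 significant figures: 0.0597.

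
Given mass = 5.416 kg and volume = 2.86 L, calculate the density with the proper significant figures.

1.89 kg/L

density = 5.416 kg ÷ 2.86 L = 1.89370629371… kg/L.
5.416 has 4 significant figures; 2.86 has 3.
Division/multiplication keeps the fewest: 3 significant figures.
Rounded: 1.89 kg/L.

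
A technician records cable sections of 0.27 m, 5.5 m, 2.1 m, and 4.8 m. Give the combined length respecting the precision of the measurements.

0.27 m + 5.5 m + 2.1 m + 4.8 m = 12.67 m.
Addition/subtraction keeps the fewest decimal places: 0.27 → 2 decimal places, 5.5 → 1 decimal place, 2.1 → 1 decimal place, 4.8 → 1 decimal place; limit is 1.
Rounded to 1 decimal place: 12.7 m.

12.7 m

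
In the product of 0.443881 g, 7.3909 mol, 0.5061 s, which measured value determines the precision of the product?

0.443881 g → 6 s.f.; 7.3909 mol → 5 s.f.; 0.5061 s → 4 s.f.
The fewest is 4 significant figures, from 0.5061 s.

0.5061 s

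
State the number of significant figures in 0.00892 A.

0.00892: leading zeros are not significant.

3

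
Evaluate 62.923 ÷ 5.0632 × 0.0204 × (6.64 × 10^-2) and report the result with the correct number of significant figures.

62.923 ÷ 5.0632 × 0.0204 × (6.64 × 10^-2) = 0.0168338163375…
Multiplication/division keeps the fewest significant figures: 62.923 → 5 s.f., 5.0632 → 5 s.f., 0.0204 → 3 s.f., 6.64 × 10^-2 → 3 s.f.; limit is 3.
Rounded to 3 significant figures: 0.0168.

0.0168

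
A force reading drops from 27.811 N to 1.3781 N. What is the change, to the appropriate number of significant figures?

27.811 N − 1.3781 N = 26.4329 N.
Addition/subtraction keeps the fewest decimal places: 27.811 → 3 decimal places, 1.3781 → 4 decimal places; limit is 3.
Rounded to 3 decimal places: 26.433 N.

26.433 N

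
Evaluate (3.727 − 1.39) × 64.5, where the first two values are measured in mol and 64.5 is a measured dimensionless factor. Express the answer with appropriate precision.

151 mol

3.727 mol − 1.39 mol = 2.337 mol; the difference is limited to 2 decimal places (3 s.f.).
Carrying full precision, 2.337 × 64.5 = 150.7365 mol; 64.5 has 3 s.f., so the result keeps min(3, 3) = 3 s.f.
Rounded to 3 significant figures: 151 mol.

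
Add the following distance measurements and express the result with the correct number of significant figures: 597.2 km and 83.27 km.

680.5 km

597.2 km + 83.27 km = 680.47 km.
Addition/subtraction keeps the fewest decimal places: 597.2 → 1 decimal place, 83.27 → 2 decimal places; limit is 1.
Rounded to 1 decimal place: 680.5 km.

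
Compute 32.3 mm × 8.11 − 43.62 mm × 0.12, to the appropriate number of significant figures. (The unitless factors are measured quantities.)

32.3 × 8.11 = 261.953 → 262 mm (3 s.f., last digit at the 10^0 place).
43.62 × 0.12 = 5.2344 → 5.2 mm (2 s.f., last digit at the 10^-1 place).
Difference: 256.7186 mm; keep the coarser place, 10^0.
Result: 257 mm.

257 mm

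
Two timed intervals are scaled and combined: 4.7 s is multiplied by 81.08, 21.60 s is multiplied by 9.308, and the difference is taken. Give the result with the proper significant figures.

1.8 × 10² s

4.7 × 81.08 = 381.076 → 3.8 × 10² s (2 s.f., last digit at the 10^1 place).
21.60 × 9.308 = 201.0528 → 201.1 s (4 s.f., last digit at the 10^-1 place).
Difference: 180.0232 s; keep the coarser place, 10^1.
Result: 1.8 × 10² s.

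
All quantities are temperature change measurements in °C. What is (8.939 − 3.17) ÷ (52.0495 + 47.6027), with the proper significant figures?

0.0579

8.939 − 3.17 = 5.769, limited to 2 d.p. → 3 s.f.; 52.0495 + 47.6027 = 99.6522, limited to 4 d.p. → 6 s.f.
Carrying full precision, 5.769 ÷ 99.6522 = 0.0578913461017…; keep min(3, 6) = 3 s.f.
Rounded to 3 significant figures: 0.0579.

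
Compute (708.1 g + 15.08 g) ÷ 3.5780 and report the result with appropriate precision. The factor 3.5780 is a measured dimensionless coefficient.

708.1 g + 15.08 g = 723.18 g; the sum is limited to 1 decimal place (4 s.f.).
Carrying full precision, 723.18 ÷ 3.5780 = 202.118501956… g; 3.5780 has 5 s.f., so the result keeps min(4, 5) = 4 s.f.
Rounded to 4 significant figures: 202.1 g.

202.1 g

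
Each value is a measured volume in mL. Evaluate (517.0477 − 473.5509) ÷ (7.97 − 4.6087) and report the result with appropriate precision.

12.9

517.0477 − 473.5509 = 43.4968, limited to 4 d.p. → 6 s.f.; 7.97 − 4.6087 = 3.3613, limited to 2 d.p. → 3 s.f.
Carrying full precision, 43.4968 ÷ 3.3613 = 12.9404694612…; keep min(6, 3) = 3 s.f.
Rounded to 3 significant figures: 12.9.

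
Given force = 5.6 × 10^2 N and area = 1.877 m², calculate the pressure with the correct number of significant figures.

pressure = 5.6 × 10^2 N ÷ 1.877 m² = 298.348428343… Pa.
5.6 × 10^2 has 2 significant figures; 1.877 has 4.
Division/multiplication keeps the fewest: 2 significant figures.
Rounded: 3.0 × 10^2 Pa.

3.0 × 10^2 Pa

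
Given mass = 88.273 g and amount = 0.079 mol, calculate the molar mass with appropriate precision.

1.1 × 10³ g/mol

molar mass = 88.273 g ÷ 0.079 mol = 1117.37974684… g/mol.
88.273 has 5 significant figures; 0.079 has 2.
Division/multiplication keeps the fewest: 2 significant figures.
Rounded: 1.1 × 10³ g/mol.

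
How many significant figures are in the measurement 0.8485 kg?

4

0.8485: leading zeros are not significant.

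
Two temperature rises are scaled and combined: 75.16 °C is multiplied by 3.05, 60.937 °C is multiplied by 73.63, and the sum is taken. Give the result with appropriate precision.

75.16 × 3.05 = 229.238 → 229 °C (3 s.f., last digit at the 10^0 place).
60.937 × 73.63 = 4486.79131 → 4487 °C (4 s.f., last digit at the 10^0 place).
Sum: 4716.02931 °C; keep the coarser place, 10^0.
Result: 4716 °C.

4716 °C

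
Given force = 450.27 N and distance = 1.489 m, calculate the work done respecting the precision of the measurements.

670.5 J

work done = 450.27 N × 1.489 m = 670.45203 J.
450.27 has 5 significant figures; 1.489 has 4.
Division/multiplication keeps the fewest: 4 significant figures.
Rounded: 670.5 J.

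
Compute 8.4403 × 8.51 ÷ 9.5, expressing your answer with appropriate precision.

8.4403 × 8.51 ÷ 9.5 = 7.56073189474…
Multiplication/division keeps the fewest significant figures: 8.4403 → 5 s.f., 8.51 → 3 s.f., 9.5 → 2 s.f.; limit is 2.
Rounded to 2 significant figures: 7.6.

7.6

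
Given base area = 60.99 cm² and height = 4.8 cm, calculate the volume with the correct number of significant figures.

2.9 × 10^2 cm³

volume = 60.99 cm² × 4.8 cm = 292.752 cm³.
60.99 has 4 significant figures; 4.8 has 2.
Division/multiplication keeps the fewest: 2 significant figures.
Rounded: 2.9 × 10^2 cm³.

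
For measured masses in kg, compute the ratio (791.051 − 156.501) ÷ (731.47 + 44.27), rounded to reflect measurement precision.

0.81799

791.051 − 156.501 = 634.550, limited to 3 d.p. → 6 s.f.; 731.47 + 44.27 = 775.74, limited to 2 d.p. → 5 s.f.
Carrying full precision, 634.550 ÷ 775.74 = 0.817993142032…; keep min(6, 5) = 5 s.f.
Rounded to 5 significant figures: 0.81799.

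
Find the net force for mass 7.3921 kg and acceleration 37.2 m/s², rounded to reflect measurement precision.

275 N

net force = 7.3921 kg × 37.2 m/s² = 274.98612 N.
7.3921 has 5 significant figures; 37.2 has 3.
Division/multiplication keeps the fewest: 3 significant figures.
Rounded: 275 N.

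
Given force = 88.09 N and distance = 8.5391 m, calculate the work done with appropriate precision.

work done = 88.09 N × 8.5391 m = 752.209319 J.
88.09 has 4 significant figures; 8.5391 has 5.
Division/multiplication keeps the fewest: 4 significant figures.
Rounded: 752.2 J.

752.2 J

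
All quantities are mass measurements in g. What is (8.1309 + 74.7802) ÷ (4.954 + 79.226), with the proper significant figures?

0.98493

8.1309 + 74.7802 = 82.9111, limited to 4 d.p. → 6 s.f.; 4.954 + 79.226 = 84.180, limited to 3 d.p. → 5 s.f.
Carrying full precision, 82.9111 ÷ 84.180 = 0.984926348301…; keep min(6, 5) = 5 s.f.
Rounded to 5 significant figures: 0.98493.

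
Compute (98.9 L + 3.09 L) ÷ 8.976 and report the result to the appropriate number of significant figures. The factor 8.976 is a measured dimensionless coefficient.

98.9 L + 3.09 L = 101.99 L; the sum is limited to 1 decimal place (4 s.f.).
Carrying full precision, 101.99 ÷ 8.976 = 11.3625222816… L; 8.976 has 4 s.f., so the result keeps min(4, 4) = 4 s.f.
Rounded to 4 significant figures: 11.36 L.

11.36 L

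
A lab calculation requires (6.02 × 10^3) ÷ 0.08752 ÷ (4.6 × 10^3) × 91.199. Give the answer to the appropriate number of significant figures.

1.4 × 10^3

(6.02 × 10^3) ÷ 0.08752 ÷ (4.6 × 10^3) × 91.199 = 1363.70812137…
Multiplication/division keeps the fewest significant figures: 6.02 × 10^3 → 3 s.f., 0.08752 → 4 s.f., 4.6 × 10^3 → 2 s.f., 91.199 → 5 s.f.; limit is 2.
Rounded to 2 significant figures: 1.4 × 10^3.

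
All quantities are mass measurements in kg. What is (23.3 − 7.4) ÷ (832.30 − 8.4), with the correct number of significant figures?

0.0193

23.3 − 7.4 = 15.9, limited to 1 d.p. → 3 s.f.; 832.30 − 8.4 = 823.90, limited to 1 d.p. → 4 s.f.
Carrying full precision, 15.9 ÷ 823.90 = 0.0192984585508…; keep min(3, 4) = 3 s.f.
Rounded to 3 significant figures: 0.0193.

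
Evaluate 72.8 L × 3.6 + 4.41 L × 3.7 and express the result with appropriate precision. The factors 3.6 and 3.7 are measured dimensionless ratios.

2.8 × 10² L

72.8 × 3.6 = 262.08 → 2.6 × 10² L (2 s.f., last digit at the 10^1 place).
4.41 × 3.7 = 16.317 → 16 L (2 s.f., last digit at the 10^0 place).
Sum: 278.397 L; keep the coarser place, 10^1.
Result: 2.8 × 10² L.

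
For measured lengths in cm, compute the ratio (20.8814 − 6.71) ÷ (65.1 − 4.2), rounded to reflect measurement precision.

20.8814 − 6.71 = 14.1714, limited to 2 d.p. → 4 s.f.; 65.1 − 4.2 = 60.9, limited to 1 d.p. → 3 s.f.
Carrying full precision, 14.1714 ÷ 60.9 = 0.232699507389…; keep min(4, 3) = 3 s.f.
Rounded to 3 significant figures: 0.233.

0.233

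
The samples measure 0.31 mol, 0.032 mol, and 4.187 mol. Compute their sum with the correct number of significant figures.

4.53 mol

0.31 mol + 0.032 mol + 4.187 mol = 4.529 mol.
Addition/subtraction keeps the fewest decimal places: 0.31 → 2 decimal places, 0.032 → 3 decimal places, 4.187 → 3 decimal places; limit is 2.
Rounded to 2 decimal places: 4.53 mol.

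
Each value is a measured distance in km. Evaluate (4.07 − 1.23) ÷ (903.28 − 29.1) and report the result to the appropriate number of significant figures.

0.00325

4.07 − 1.23 = 2.84, limited to 2 d.p. → 3 s.f.; 903.28 − 29.1 = 874.18, limited to 1 d.p. → 4 s.f.
Carrying full precision, 2.84 ÷ 874.18 = 0.00324875883685…; keep min(3, 4) = 3 s.f.
Rounded to 3 significant figures: 0.00325.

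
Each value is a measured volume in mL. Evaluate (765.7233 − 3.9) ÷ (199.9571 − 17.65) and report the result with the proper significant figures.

4.179

765.7233 − 3.9 = 761.8233, limited to 1 d.p. → 4 s.f.; 199.9571 − 17.65 = 182.3071, limited to 2 d.p. → 5 s.f.
Carrying full precision, 761.8233 ÷ 182.3071 = 4.1787911716…; keep min(4, 5) = 4 s.f.
Rounded to 4 significant figures: 4.179.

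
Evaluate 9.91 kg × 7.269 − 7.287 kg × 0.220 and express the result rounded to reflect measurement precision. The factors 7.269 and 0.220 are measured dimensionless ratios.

70.4 kg

9.91 × 7.269 = 72.03579 → 72.0 kg (3 s.f., last digit at the 10^-1 place).
7.287 × 0.220 = 1.60314 → 1.60 kg (3 s.f., last digit at the 10^-2 place).
Difference: 70.43265 kg; keep the coarser place, 10^-1.
Result: 70.4 kg.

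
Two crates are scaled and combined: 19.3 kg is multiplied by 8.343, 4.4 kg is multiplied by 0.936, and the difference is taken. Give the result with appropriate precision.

19.3 × 8.343 = 161.0199 → 1.61 × 10^2 kg (3 s.f., last digit at the 10^0 place).
4.4 × 0.936 = 4.1184 → 4.1 kg (2 s.f., last digit at the 10^-1 place).
Difference: 156.9015 kg; keep the coarser place, 10^0.
Result: 157 kg.

157 kg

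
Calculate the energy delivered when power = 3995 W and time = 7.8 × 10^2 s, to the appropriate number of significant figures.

3.1 × 10^6 J

energy delivered = 3995 W × 7.8 × 10^2 s = 3116100 J.
3995 has 4 significant figures; 7.8 × 10^2 has 2.
Division/multiplication keeps the fewest: 2 significant figures.
Rounded: 3.1 × 10^6 J.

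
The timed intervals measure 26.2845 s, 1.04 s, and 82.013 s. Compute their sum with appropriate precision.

26.2845 s + 1.04 s + 82.013 s = 109.3375 s.
Addition/subtraction keeps the fewest decimal places: 26.2845 → 4 decimal places, 1.04 → 2 decimal places, 82.013 → 3 decimal places; limit is 2.
Rounded to 2 decimal places: 109.34 s.

109.34 s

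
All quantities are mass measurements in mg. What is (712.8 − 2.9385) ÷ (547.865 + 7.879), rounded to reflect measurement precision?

712.8 − 2.9385 = 709.8615, limited to 1 d.p. → 4 s.f.; 547.865 + 7.879 = 555.744, limited to 3 d.p. → 6 s.f.
Carrying full precision, 709.8615 ÷ 555.744 = 1.27731743393…; keep min(4, 6) = 4 s.f.
Rounded to 4 significant figures: 1.277.

1.277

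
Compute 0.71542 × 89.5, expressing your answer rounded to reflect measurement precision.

0.71542 × 89.5 = 64.03009
Multiplication/division keeps the fewest significant figures: 0.71542 → 5 s.f., 89.5 → 3 s.f.; limit is 3.
Rounded to 3 significant figures: 64.0.

64.0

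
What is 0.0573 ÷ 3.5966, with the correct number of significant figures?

0.0573 ÷ 3.5966 = 0.0159317132848…
Multiplication/division keeps the fewest significant figures: 0.0573 → 3 s.f., 3.5966 → 5 s.f.; limit is 3.
Rounded to 3 significant figures: 0.0159.

0.0159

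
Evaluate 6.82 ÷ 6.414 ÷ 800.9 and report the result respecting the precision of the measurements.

1.33 × 10⁻³

6.82 ÷ 6.414 ÷ 800.9 = 0.00132763020772…
Multiplication/division keeps the fewest significant figures: 6.82 → 3 s.f., 6.414 → 4 s.f., 800.9 → 4 s.f.; limit is 3.
Rounded to 3 significant figures: 1.33 × 10⁻³.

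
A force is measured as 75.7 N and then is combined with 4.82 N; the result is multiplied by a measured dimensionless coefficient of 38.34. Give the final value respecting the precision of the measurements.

3.09 × 10³ N

75.7 N + 4.82 N = 80.52 N; the sum is limited to 1 decimal place (3 s.f.).
Carrying full precision, 80.52 × 38.34 = 3087.1368 N; 38.34 has 4 s.f., so the result keeps min(3, 4) = 3 s.f.
Rounded to 3 significant figures: 3.09 × 10³ N.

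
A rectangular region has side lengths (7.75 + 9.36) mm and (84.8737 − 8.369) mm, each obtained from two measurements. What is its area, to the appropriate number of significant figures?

7.75 + 9.36 = 17.11, limited to 2 d.p. → 4 s.f.; 84.8737 − 8.369 = 76.5047, limited to 3 d.p. → 5 s.f.
Carrying full precision, 17.11 × 76.5047 = 1308.995417; keep min(4, 5) = 4 s.f.
Rounded to 4 significant figures: 1309 mm².

1309 mm²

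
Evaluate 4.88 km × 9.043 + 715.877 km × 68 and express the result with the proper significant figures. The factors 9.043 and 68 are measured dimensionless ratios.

4.9 × 10⁴ km

4.88 × 9.043 = 44.12984 → 44.1 km (3 s.f., last digit at the 10^-1 place).
715.877 × 68 = 48679.636 → 4.9 × 10⁴ km (2 s.f., last digit at the 10^3 place).
Sum: 48723.76584 km; keep the coarser place, 10^3.
Result: 4.9 × 10⁴ km.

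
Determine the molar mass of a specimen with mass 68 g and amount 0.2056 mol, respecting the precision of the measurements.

molar mass = 68 g ÷ 0.2056 mol = 330.739299611… g/mol.
68 has 2 significant figures; 0.2056 has 4.
Division/multiplication keeps the fewest: 2 significant figures.
Rounded: 3.3 × 10^2 g/mol.

3.3 × 10^2 g/mol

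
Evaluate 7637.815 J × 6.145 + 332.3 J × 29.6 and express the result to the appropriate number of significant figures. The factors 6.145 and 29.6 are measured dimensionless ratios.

5.677 × 10^4 J

7637.815 × 6.145 = 46934.373175 → 4.693 × 10^4 J (4 s.f., last digit at the 10^1 place).
332.3 × 29.6 = 9836.08 → 9.84 × 10^3 J (3 s.f., last digit at the 10^1 place).
Sum: 56770.453175 J; keep the coarser place, 10^1.
Result: 5.677 × 10^4 J.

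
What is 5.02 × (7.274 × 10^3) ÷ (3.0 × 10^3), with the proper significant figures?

5.02 × (7.274 × 10^3) ÷ (3.0 × 10^3) = 12.1718266667…
Multiplication/division keeps the fewest significant figures: 5.02 → 3 s.f., 7.274 × 10^3 → 4 s.f., 3.0 × 10^3 → 2 s.f.; limit is 2.
Rounded to 2 significant figures: 12.

12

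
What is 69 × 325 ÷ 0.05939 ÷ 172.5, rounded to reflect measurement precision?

69 × 325 ÷ 0.05939 ÷ 172.5 = 2188.92069372…
Multiplication/division keeps the fewest significant figures: 69 → 2 s.f., 325 → 3 s.f., 0.05939 → 4 s.f., 172.5 → 4 s.f.; limit is 2.
Rounded to 2 significant figures: 2.2 × 10³.

2.2 × 10³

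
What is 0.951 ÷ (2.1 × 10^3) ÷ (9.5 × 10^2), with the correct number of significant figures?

0.951 ÷ (2.1 × 10^3) ÷ (9.5 × 10^2) = 4.76691729323 × 10^-7…
Multiplication/division keeps the fewest significant figures: 0.951 → 3 s.f., 2.1 × 10^3 → 2 s.f., 9.5 × 10^2 → 2 s.f.; limit is 2.
Rounded to 2 significant figures: 4.8 × 10^-7.

4.8 × 10^-7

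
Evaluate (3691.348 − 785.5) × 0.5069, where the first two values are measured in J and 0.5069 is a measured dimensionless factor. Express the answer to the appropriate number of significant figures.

1473 J

3691.348 J − 785.5 J = 2905.848 J; the difference is limited to 1 decimal place (5 s.f.).
Carrying full precision, 2905.848 × 0.5069 = 1472.9743512 J; 0.5069 has 4 s.f., so the result keeps min(5, 4) = 4 s.f.
Rounded to 4 significant figures: 1473 J.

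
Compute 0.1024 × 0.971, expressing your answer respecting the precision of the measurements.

0.1024 × 0.971 = 0.0994304
Multiplication/division keeps the fewest significant figures: 0.1024 → 4 s.f., 0.971 → 3 s.f.; limit is 3.
Rounded to 3 significant figures: 0.0994.

0.0994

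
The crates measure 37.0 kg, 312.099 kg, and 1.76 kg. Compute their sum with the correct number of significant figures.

37.0 kg + 312.099 kg + 1.76 kg = 350.859 kg.
Addition/subtraction keeps the fewest decimal places: 37.0 → 1 decimal place, 312.099 → 3 decimal places, 1.76 → 2 decimal places; limit is 1.
Rounded to 1 decimal place: 350.9 kg.

350.9 kg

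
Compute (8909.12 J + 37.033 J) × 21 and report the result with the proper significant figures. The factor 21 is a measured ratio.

8909.12 J + 37.033 J = 8946.153 J; the sum is limited to 2 decimal places (6 s.f.).
Carrying full precision, 8946.153 × 21 = 187869.213 J; 21 has 2 s.f., so the result keeps min(6, 2) = 2 s.f.
Rounded to 2 significant figures: 1.9 × 10^5 J.

1.9 × 10^5 J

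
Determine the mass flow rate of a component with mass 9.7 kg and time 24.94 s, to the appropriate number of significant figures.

mass flow rate = 9.7 kg ÷ 24.94 s = 0.388933440257… kg/s.
9.7 has 2 significant figures; 24.94 has 4.
Division/multiplication keeps the fewest: 2 significant figures.
Rounded: 0.39 kg/s.

0.39 kg/s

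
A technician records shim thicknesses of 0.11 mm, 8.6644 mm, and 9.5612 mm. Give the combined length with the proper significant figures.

18.34 mm

0.11 mm + 8.6644 mm + 9.5612 mm = 18.3356 mm.
Addition/subtraction keeps the fewest decimal places: 0.11 → 2 decimal places, 8.6644 → 4 decimal places, 9.5612 → 4 decimal places; limit is 2.
Rounded to 2 decimal places: 18.34 mm.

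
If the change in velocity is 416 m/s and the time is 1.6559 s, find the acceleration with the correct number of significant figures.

acceleration = 416 m/s ÷ 1.6559 s = 251.222899934… m/s².
416 has 3 significant figures; 1.6559 has 5.
Division/multiplication keeps the fewest: 3 significant figures.
Rounded: 2.51 × 10² m/s².

2.51 × 10² m/s²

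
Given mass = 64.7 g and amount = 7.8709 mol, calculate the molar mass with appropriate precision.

8.22 g/mol

molar mass = 64.7 g ÷ 7.8709 mol = 8.22015271443… g/mol.
64.7 has 3 significant figures; 7.8709 has 5.
Division/multiplication keeps the fewest: 3 significant figures.
Rounded: 8.22 g/mol.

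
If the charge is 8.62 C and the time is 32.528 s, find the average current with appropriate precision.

0.265 A

average current = 8.62 C ÷ 32.528 s = 0.26500245942… A.
8.62 has 3 significant figures; 32.528 has 5.
Division/multiplication keeps the fewest: 3 significant figures.
Rounded: 0.265 A.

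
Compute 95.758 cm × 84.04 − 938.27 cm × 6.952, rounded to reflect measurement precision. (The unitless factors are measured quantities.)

95.758 × 84.04 = 8047.50232 → 8048 cm (4 s.f., last digit at the 10^0 place).
938.27 × 6.952 = 6522.85304 → 6.523 × 10^3 cm (4 s.f., last digit at the 10^0 place).
Difference: 1524.64928 cm; keep the coarser place, 10^0.
Result: 1.525 × 10^3 cm.

1.525 × 10^3 cm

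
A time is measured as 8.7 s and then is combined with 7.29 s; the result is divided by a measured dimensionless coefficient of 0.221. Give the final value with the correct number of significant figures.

72.4 s

8.7 s + 7.29 s = 15.99 s; the sum is limited to 1 decimal place (3 s.f.).
Carrying full precision, 15.99 ÷ 0.221 = 72.3529411765… s; 0.221 has 3 s.f., so the result keeps min(3, 3) = 3 s.f.
Rounded to 3 significant figures: 72.4 s.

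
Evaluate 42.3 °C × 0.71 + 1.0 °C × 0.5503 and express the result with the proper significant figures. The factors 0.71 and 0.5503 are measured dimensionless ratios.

31 °C

42.3 × 0.71 = 30.033 → 30. °C (2 s.f., last digit at the 10^0 place).
1.0 × 0.5503 = 0.5503 → 0.55 °C (2 s.f., last digit at the 10^-2 place).
Sum: 30.5833 °C; keep the coarser place, 10^0.
Result: 31 °C.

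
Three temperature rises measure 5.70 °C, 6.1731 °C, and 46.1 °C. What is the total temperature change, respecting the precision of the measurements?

5.70 °C + 6.1731 °C + 46.1 °C = 57.9731 °C.
Addition/subtraction keeps the fewest decimal places: 5.70 → 2 decimal places, 6.1731 → 4 decimal places, 46.1 → 1 decimal place; limit is 1.
Rounded to 1 decimal place: 58.0 °C.

58.0 °C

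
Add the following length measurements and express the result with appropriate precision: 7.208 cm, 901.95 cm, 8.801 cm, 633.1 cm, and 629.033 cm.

7.208 cm + 901.95 cm + 8.801 cm + 633.1 cm + 629.033 cm = 2180.092 cm.
Addition/subtraction keeps the fewest decimal places: 7.208 → 3 decimal places, 901.95 → 2 decimal places, 8.801 → 3 decimal places, 633.1 → 1 decimal place, 629.033 → 3 decimal places; limit is 1.
Rounded to 1 decimal place: 2180.1 cm.

2180.1 cm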